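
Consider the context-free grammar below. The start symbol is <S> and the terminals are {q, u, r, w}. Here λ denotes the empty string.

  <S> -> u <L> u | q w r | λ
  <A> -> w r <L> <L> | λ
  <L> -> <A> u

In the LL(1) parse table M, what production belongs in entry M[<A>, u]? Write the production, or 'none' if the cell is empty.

<A> -> λ

FIRST(<S>): from <S>->u <L> u we get {u}; from <S>->q w r we get {q}; from <S>->λ we get {λ}. So FIRST(<S>) = {λ, q, u}.
FIRST(<A>): from <A>->w r <L> <L> we get {w}; from <A>->λ we get {λ}. So FIRST(<A>) = {λ, w}.
FIRST(<L>): from <L>-><A> u we get {u, w}. So FIRST(<L>) = {u, w}.
FOLLOW(<S>) includes $ since <S> is the start symbol.
FOLLOW(<A>): in <L>-><A> u, <A> is followed by u with FIRST {u}. Thus FOLLOW(<A>) = {u}.
For <A> -> w r <L> <L>: FIRST(w r <L> <L>) = {w}, so it goes in M[<A>, t] for t ∈ {w}.
For <A> -> λ: FIRST(λ) = {λ}, so it goes in M[<A>, t] for t ∈ {}; since λ ∈ FIRST, also for every t ∈ FOLLOW(<A>) = {u}.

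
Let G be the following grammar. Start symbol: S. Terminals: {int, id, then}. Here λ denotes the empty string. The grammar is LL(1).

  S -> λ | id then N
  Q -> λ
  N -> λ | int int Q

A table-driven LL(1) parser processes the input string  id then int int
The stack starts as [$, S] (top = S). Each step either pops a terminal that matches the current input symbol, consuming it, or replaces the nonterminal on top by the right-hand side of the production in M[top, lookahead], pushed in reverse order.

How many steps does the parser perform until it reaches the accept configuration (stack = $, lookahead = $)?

7

     Stack        Input              Action
  1  $ S          id then int int $  expand S -> id then N
  2  $ N then id  id then int int $  match id
  3  $ N then     then int int $     match then
  4  $ N          int int $          expand N -> int int Q
  5  $ Q int int  int int $          match int
  6  $ Q int      int $              match int
  7  $ Q          $                  expand Q -> λ
Accept reached after 7 steps.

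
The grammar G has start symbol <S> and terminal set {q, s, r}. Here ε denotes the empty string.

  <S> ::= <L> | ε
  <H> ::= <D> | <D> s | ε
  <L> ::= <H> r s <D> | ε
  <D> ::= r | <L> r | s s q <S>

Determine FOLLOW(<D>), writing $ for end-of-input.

{$, r, s}

FIRST(<S>) = {ε, r, s}  (via <L>)
FIRST(<H>) = {ε, r, s}  (via <D>, <D> s)
FIRST(<L>) = {ε, r, s}  (via <H> r s <D>)
FIRST(<D>) = {r, s}  (via <L> r)
FOLLOW(<S>) includes $ since <S> is the start symbol.
FOLLOW(<H>): in <L>::=<H> r s <D>, <H> is followed by r s <D> with FIRST {r}. Thus FOLLOW(<H>) = {r}.
FOLLOW(<S>): in <D>::=s s q <S>, the suffix after <S> is empty, so FOLLOW(<S>) ⊇ FOLLOW(<D>) = {$, r, s}. Thus FOLLOW(<S>) = {$, r, s}.
FOLLOW(<L>): in <S>::=<L>, the suffix after <L> is empty, so FOLLOW(<L>) ⊇ FOLLOW(<S>) = {$, r, s}; in <D>::=<L> r, <L> is followed by r with FIRST {r}. Thus FOLLOW(<L>) = {$, r, s}.
FOLLOW(<D>): in <H>::=<D>, the suffix after <D> is empty, so FOLLOW(<D>) ⊇ FOLLOW(<H>) = {r}; in <H>::=<D> s, <D> is followed by s with FIRST {s}; in <L>::=<H> r s <D>, the suffix after <D> is empty, so FOLLOW(<D>) ⊇ FOLLOW(<L>) = {$, r, s}. Thus FOLLOW(<D>) = {$, r, s}.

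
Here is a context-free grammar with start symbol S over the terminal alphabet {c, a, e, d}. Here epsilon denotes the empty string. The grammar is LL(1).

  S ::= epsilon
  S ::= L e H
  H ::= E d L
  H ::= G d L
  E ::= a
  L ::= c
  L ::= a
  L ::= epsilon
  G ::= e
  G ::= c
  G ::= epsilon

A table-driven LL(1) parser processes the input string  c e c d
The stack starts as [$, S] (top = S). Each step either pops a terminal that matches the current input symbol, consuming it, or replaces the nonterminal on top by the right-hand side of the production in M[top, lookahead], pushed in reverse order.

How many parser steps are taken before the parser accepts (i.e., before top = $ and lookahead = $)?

     Stack    Input      Action
  1  $ S      c e c d $  expand S ::= L e H
  2  $ H e L  c e c d $  expand L ::= c
  3  $ H e c  c e c d $  match c
  4  $ H e    e c d $    match e
  5  $ H      c d $      expand H ::= G d L
  6  $ L d G  c d $      expand G ::= c
  7  $ L d c  c d $      match c
  8  $ L d    d $        match d
  9  $ L      $          expand L ::= epsilon
Accept reached after 9 steps.

9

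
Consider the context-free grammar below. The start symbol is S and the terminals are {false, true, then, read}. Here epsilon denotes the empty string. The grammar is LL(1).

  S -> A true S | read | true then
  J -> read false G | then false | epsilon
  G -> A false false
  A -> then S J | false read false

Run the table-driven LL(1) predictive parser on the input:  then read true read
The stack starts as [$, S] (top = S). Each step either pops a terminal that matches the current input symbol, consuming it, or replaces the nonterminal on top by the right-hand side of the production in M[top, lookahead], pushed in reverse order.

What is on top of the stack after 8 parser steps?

     Stack              Input                  Action
  1  $ S                then read true read $  expand S -> A true S
  2  $ S true A         then read true read $  expand A -> then S J
  3  $ S true J S then  then read true read $  match then
  4  $ S true J S       read true read $       expand S -> read
  5  $ S true J read    read true read $       match read
  6  $ S true J         true read $            expand J -> epsilon
  7  $ S true           true read $            match true
  8  $ S                read $                 expand S -> read
Stack after step 8: $ read (top = read).

read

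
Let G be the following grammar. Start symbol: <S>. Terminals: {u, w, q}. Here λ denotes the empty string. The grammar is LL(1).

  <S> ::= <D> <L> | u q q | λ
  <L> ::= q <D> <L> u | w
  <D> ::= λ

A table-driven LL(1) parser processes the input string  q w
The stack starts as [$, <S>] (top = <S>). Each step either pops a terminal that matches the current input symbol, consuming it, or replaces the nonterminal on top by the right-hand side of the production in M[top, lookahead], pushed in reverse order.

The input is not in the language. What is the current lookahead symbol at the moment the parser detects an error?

$

     Stack          Input  Action
  1  $ <S>          q w $  expand <S> ::= <D> <L>
  2  $ <L> <D>      q w $  expand <D> ::= λ
  3  $ <L>          q w $  expand <L> ::= q <D> <L> u
  4  $ u <L> <D> q  q w $  match q
  5  $ u <L> <D>    w $    expand <D> ::= λ
  6  $ u <L>        w $    expand <L> ::= w
  7  $ u w          w $    match w
  8  $ u            $      error: top is terminal u but lookahead is $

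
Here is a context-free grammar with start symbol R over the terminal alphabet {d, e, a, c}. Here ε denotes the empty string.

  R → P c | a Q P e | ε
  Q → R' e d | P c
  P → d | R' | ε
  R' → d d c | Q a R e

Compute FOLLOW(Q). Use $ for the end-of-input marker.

{a, c, d, e}

FIRST(R) = {ε, a, c, d}  (via P c)
FIRST(Q) = {c, d}  (via R' e d, P c)
FIRST(R') = {c, d}  (via Q a R e)
FIRST(P) = {ε, c, d}  (via R')
FOLLOW(R) includes $ since R is the start symbol.
FOLLOW(R): in R'→Q a R e, R is followed by e with FIRST {e}. Thus FOLLOW(R) = {$, e}.
FOLLOW(Q): in R→a Q P e, Q is followed by P e with FIRST {c, d, e}; in R'→Q a R e, Q is followed by a R e with FIRST {a}. Thus FOLLOW(Q) = {a, c, d, e}.
FOLLOW(P): in R→P c, P is followed by c with FIRST {c}; in R→a Q P e, P is followed by e with FIRST {e}; in Q→P c, P is followed by c with FIRST {c}. Thus FOLLOW(P) = {c, e}.
FOLLOW(R'): in Q→R' e d, R' is followed by e d with FIRST {e}; in P→R', the suffix after R' is empty, so FOLLOW(R') ⊇ FOLLOW(P) = {c, e}. Thus FOLLOW(R') = {c, e}.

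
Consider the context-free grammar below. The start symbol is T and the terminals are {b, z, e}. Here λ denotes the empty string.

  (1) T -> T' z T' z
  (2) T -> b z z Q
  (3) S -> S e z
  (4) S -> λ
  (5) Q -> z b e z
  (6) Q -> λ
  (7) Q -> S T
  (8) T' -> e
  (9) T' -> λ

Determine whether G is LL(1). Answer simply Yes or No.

FIRST(T) = {b, e, z}
FIRST(S) = {λ, e}
FIRST(Q) = {λ, b, e, z}
FIRST(T') = {λ, e}
FOLLOW(T) = {$}
FOLLOW(S) = {b, e, z}
FOLLOW(Q) = {$}
FOLLOW(T') = {z}
Cell M[Q, z] receives both Q -> z b e z and Q -> S T — the grammar is not LL(1).

No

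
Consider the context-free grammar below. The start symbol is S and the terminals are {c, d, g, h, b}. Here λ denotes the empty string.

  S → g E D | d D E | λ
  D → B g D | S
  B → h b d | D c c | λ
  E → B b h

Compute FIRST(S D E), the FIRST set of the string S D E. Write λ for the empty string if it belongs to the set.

FIRST(S): from S→g E D we get {g}; from S→d D E we get {d}; from S→λ we get {λ}. So FIRST(S) = {λ, d, g}.
FIRST(D): from D→B g D we get {c, d, g, h}; from D→S we get {λ, d, g}. So FIRST(D) = {λ, c, d, g, h}.
FIRST(B): from B→h b d we get {h}; from B→D c c we get {c, d, g, h}; from B→λ we get {λ}. So FIRST(B) = {λ, c, d, g, h}.
FIRST(E): from E→B b h we get {b, c, d, g, h}. So FIRST(E) = {b, c, d, g, h}.
FIRST(S D E): take FIRST of each symbol in turn, carrying on past any symbol whose FIRST contains λ; result {b, c, d, g, h}.

{b, c, d, g, h}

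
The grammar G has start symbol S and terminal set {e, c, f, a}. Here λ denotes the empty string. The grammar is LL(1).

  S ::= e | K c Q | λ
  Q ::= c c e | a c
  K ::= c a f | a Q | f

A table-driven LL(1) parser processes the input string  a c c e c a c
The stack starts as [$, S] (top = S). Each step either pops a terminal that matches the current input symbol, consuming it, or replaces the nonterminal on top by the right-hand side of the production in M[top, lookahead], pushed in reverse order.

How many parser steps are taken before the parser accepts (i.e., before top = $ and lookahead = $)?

11

step 1: stack=$ S  input=a c c e c a c $  — expand S ::= K c Q
step 2: stack=$ Q c K  input=a c c e c a c $  — expand K ::= a Q
step 3: stack=$ Q c Q a  input=a c c e c a c $  — match a
step 4: stack=$ Q c Q  input=c c e c a c $  — expand Q ::= c c e
step 5: stack=$ Q c e c c  input=c c e c a c $  — match c
step 6: stack=$ Q c e c  input=c e c a c $  — match c
step 7: stack=$ Q c e  input=e c a c $  — match e
step 8: stack=$ Q c  input=c a c $  — match c
step 9: stack=$ Q  input=a c $  — expand Q ::= a c
step 10: stack=$ c a  input=a c $  — match a
step 11: stack=$ c  input=c $  — match c
Accept reached after 11 steps.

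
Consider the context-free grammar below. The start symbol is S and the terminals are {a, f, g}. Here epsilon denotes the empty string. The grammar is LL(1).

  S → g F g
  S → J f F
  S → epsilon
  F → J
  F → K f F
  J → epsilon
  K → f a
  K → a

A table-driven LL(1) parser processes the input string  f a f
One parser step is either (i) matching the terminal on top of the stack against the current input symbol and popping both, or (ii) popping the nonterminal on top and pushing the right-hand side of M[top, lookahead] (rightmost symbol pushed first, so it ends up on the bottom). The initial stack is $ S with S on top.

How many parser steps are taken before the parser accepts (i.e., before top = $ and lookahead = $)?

9

     Stack    Input    Action
  1  $ S      f a f $  expand S → J f F
  2  $ F f J  f a f $  expand J → epsilon
  3  $ F f    f a f $  match f
  4  $ F      a f $    expand F → K f F
  5  $ F f K  a f $    expand K → a
  6  $ F f a  a f $    match a
  7  $ F f    f $      match f
  8  $ F      $        expand F → J
  9  $ J      $        expand J → epsilon
Accept reached after 9 steps.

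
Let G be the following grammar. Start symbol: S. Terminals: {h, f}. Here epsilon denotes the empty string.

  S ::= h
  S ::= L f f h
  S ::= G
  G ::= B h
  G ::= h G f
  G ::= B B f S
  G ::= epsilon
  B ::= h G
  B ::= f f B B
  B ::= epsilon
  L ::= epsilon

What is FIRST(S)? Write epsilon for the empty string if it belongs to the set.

FIRST(B) = {epsilon, f, h}
FIRST(L) = {epsilon}
FIRST(G) = {epsilon, f, h}  (via B h, B B f S)
FIRST(S) = {epsilon, f, h}  (via L f f h, G)

{epsilon, f, h}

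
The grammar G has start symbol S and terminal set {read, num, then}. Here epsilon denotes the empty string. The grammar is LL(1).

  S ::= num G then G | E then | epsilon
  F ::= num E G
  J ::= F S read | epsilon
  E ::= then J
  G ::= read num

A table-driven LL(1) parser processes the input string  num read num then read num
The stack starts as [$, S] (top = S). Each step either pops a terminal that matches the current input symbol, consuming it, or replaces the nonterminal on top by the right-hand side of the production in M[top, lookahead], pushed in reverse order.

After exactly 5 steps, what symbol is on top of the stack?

then

step 1: stack=$ S  input=num read num then read num $  — expand S ::= num G then G
step 2: stack=$ G then G num  input=num read num then read num $  — match num
step 3: stack=$ G then G  input=read num then read num $  — expand G ::= read num
step 4: stack=$ G then num read  input=read num then read num $  — match read
step 5: stack=$ G then num  input=num then read num $  — match num
Stack after step 5: $ G then (top = then).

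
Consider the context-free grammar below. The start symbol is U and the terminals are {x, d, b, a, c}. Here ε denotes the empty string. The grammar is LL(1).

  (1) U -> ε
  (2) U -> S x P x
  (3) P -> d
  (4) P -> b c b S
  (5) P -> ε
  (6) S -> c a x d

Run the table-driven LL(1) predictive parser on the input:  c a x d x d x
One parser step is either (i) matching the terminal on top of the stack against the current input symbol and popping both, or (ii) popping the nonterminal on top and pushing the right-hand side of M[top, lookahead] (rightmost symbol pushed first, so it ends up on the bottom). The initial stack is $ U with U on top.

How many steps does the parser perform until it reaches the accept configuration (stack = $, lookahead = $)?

step 1: stack=$ U  input=c a x d x d x $  — expand U -> S x P x
step 2: stack=$ x P x S  input=c a x d x d x $  — expand S -> c a x d
step 3: stack=$ x P x d x a c  input=c a x d x d x $  — match c
step 4: stack=$ x P x d x a  input=a x d x d x $  — match a
step 5: stack=$ x P x d x  input=x d x d x $  — match x
step 6: stack=$ x P x d  input=d x d x $  — match d
step 7: stack=$ x P x  input=x d x $  — match x
step 8: stack=$ x P  input=d x $  — expand P -> d
step 9: stack=$ x d  input=d x $  — match d
step 10: stack=$ x  input=x $  — match x
Accept reached after 10 steps.

10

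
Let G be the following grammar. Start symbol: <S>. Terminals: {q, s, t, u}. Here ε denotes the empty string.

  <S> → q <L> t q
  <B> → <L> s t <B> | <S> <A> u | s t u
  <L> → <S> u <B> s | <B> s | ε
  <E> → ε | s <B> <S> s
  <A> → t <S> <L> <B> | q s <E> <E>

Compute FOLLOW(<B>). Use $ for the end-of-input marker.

FIRST(<S>) = {q}
FIRST(<E>) = {ε, s}
FIRST(<A>) = {q, t}
FIRST(<B>) = {q, s}  (via <L> s t <B>, <S> <A> u)
FIRST(<L>) = {ε, q, s}  (via <S> u <B> s, <B> s)
FOLLOW(<S>) includes $ since <S> is the start symbol.
FOLLOW(<S>): in <B>→<S> <A> u, <S> is followed by <A> u with FIRST {q, t}; in <L>→<S> u <B> s, <S> is followed by u <B> s with FIRST {u}; in <E>→s <B> <S> s, <S> is followed by s with FIRST {s}; in <A>→t <S> <L> <B>, <S> is followed by <L> <B> with FIRST {q, s}. Thus FOLLOW(<S>) = {$, q, s, t, u}.
FOLLOW(<L>): in <S>→q <L> t q, <L> is followed by t q with FIRST {t}; in <B>→<L> s t <B>, <L> is followed by s t <B> with FIRST {s}; in <A>→t <S> <L> <B>, <L> is followed by <B> with FIRST {q, s}. Thus FOLLOW(<L>) = {q, s, t}.
FOLLOW(<A>): in <B>→<S> <A> u, <A> is followed by u with FIRST {u}. Thus FOLLOW(<A>) = {u}.
FOLLOW(<B>): in <B>→<L> s t <B>, the suffix after <B> is empty (adds nothing new); in <L>→<S> u <B> s, <B> is followed by s with FIRST {s}; in <L>→<B> s, <B> is followed by s with FIRST {s}; in <E>→s <B> <S> s, <B> is followed by <S> s with FIRST {q}; in <A>→t <S> <L> <B>, the suffix after <B> is empty, so FOLLOW(<B>) ⊇ FOLLOW(<A>) = {u}. Thus FOLLOW(<B>) = {q, s, u}.
FOLLOW(<E>): in <A>→q s <E> <E> (occurrence 1), <E> is followed by <E> with FIRST {ε, s}; in <A>→q s <E> <E> (occurrence 1), the suffix after <E> is nullable, so FOLLOW(<E>) ⊇ FOLLOW(<A>) = {u}; in <A>→q s <E> <E> (occurrence 2), the suffix after <E> is empty, so FOLLOW(<E>) ⊇ FOLLOW(<A>) = {u}. Thus FOLLOW(<E>) = {s, u}.

{q, s, u}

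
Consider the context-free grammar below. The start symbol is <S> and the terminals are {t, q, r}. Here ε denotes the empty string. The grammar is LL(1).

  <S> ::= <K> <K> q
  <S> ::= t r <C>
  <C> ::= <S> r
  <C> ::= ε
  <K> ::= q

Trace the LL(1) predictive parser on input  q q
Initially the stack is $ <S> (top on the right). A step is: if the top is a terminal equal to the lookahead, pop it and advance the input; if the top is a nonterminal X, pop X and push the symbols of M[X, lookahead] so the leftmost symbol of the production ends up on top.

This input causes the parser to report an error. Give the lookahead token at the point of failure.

     Stack        Input  Action
  1  $ <S>        q q $  expand <S> ::= <K> <K> q
  2  $ q <K> <K>  q q $  expand <K> ::= q
  3  $ q <K> q    q q $  match q
  4  $ q <K>      q $    expand <K> ::= q
  5  $ q q        q $    match q
  6  $ q          $      error: top is terminal q but lookahead is $

$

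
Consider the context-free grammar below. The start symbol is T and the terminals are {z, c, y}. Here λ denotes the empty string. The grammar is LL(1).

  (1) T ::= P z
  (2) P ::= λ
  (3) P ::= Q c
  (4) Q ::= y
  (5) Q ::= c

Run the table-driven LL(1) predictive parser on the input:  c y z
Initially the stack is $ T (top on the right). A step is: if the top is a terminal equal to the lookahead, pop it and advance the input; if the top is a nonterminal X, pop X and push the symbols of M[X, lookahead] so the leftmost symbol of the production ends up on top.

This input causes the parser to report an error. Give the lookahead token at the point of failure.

step 1: stack=$ T  input=c y z $  — expand T ::= P z
step 2: stack=$ z P  input=c y z $  — expand P ::= Q c
step 3: stack=$ z c Q  input=c y z $  — expand Q ::= c
step 4: stack=$ z c c  input=c y z $  — match c
step 5: stack=$ z c  input=y z $  — error: top is terminal c but lookahead is y

y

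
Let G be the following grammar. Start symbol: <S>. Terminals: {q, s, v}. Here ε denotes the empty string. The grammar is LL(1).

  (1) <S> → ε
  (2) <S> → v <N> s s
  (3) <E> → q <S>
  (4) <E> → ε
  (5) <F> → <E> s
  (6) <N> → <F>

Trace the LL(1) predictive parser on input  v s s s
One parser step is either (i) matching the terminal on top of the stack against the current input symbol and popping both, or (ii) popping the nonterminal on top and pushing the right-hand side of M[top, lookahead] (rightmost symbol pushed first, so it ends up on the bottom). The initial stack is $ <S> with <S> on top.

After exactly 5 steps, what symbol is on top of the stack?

s

     Stack        Input      Action
  1  $ <S>        v s s s $  expand <S> → v <N> s s
  2  $ s s <N> v  v s s s $  match v
  3  $ s s <N>    s s s $    expand <N> → <F>
  4  $ s s <F>    s s s $    expand <F> → <E> s
  5  $ s s s <E>  s s s $    expand <E> → ε
Stack after step 5: $ s s s (top = s).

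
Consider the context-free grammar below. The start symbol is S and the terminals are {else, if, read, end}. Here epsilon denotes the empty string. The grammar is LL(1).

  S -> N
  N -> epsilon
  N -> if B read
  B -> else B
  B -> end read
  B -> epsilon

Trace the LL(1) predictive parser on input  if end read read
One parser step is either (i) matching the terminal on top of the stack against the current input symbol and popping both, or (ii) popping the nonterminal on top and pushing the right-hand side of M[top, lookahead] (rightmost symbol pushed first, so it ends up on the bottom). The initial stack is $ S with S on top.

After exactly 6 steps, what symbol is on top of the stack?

read

step 1: stack=$ S  input=if end read read $  — expand S -> N
step 2: stack=$ N  input=if end read read $  — expand N -> if B read
step 3: stack=$ read B if  input=if end read read $  — match if
step 4: stack=$ read B  input=end read read $  — expand B -> end read
step 5: stack=$ read read end  input=end read read $  — match end
step 6: stack=$ read read  input=read read $  — match read
Stack after step 6: $ read (top = read).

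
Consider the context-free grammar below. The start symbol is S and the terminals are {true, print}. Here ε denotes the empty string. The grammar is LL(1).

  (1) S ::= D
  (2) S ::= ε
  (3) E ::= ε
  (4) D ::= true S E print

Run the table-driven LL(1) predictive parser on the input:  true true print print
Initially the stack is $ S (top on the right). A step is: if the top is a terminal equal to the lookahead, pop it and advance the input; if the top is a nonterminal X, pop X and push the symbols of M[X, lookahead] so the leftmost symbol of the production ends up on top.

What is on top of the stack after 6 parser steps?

S

     Stack                     Input                    Action
  1  $ S                       true true print print $  expand S ::= D
  2  $ D                       true true print print $  expand D ::= true S E print
  3  $ print E S true          true true print print $  match true
  4  $ print E S               true print print $       expand S ::= D
  5  $ print E D               true print print $       expand D ::= true S E print
  6  $ print E print E S true  true print print $       match true
Stack after step 6: $ print E print E S (top = S).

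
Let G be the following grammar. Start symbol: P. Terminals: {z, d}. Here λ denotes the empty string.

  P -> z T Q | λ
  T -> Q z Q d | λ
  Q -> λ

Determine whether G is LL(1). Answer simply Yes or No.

FIRST(P) = {λ, z}
FIRST(T) = {λ, z}
FIRST(Q) = {λ}
FOLLOW(P) = {$}
FOLLOW(T) = {$}
FOLLOW(Q) = {$, d, z}
Each cell of M receives at most one production.

Yes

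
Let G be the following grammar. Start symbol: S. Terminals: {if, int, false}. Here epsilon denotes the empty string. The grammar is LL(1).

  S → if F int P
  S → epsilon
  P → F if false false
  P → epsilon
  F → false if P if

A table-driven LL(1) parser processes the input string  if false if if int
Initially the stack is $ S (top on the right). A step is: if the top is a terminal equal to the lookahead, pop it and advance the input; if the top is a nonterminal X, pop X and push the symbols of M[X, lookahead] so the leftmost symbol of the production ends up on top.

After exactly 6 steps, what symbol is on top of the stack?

if

step 1: stack=$ S  input=if false if if int $  — expand S → if F int P
step 2: stack=$ P int F if  input=if false if if int $  — match if
step 3: stack=$ P int F  input=false if if int $  — expand F → false if P if
step 4: stack=$ P int if P if false  input=false if if int $  — match false
step 5: stack=$ P int if P if  input=if if int $  — match if
step 6: stack=$ P int if P  input=if int $  — expand P → epsilon
Stack after step 6: $ P int if (top = if).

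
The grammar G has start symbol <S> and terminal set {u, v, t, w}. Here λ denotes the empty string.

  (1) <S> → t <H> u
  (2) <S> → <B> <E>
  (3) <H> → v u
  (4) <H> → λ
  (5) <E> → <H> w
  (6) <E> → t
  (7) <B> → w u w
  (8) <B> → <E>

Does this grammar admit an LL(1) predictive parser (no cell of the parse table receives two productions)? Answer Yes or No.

FIRST(<S>) = {t, v, w}
FIRST(<H>) = {λ, v}
FIRST(<E>) = {t, v, w}
FIRST(<B>) = {t, v, w}
FOLLOW(<S>) = {$}
FOLLOW(<H>) = {u, w}
FOLLOW(<E>) = {$, t, v, w}
FOLLOW(<B>) = {t, v, w}
Cell M[<B>, w] receives both <B> → w u w and <B> → <E> — the grammar is not LL(1).

No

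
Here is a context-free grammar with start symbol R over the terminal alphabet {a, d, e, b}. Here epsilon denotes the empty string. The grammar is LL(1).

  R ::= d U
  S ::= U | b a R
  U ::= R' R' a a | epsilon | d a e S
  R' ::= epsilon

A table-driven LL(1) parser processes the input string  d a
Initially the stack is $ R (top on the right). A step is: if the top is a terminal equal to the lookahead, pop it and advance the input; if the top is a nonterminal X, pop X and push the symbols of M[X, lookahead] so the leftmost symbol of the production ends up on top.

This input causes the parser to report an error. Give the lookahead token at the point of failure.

$

     Stack        Input  Action
  1  $ R          d a $  expand R ::= d U
  2  $ U d        d a $  match d
  3  $ U          a $    expand U ::= R' R' a a
  4  $ a a R' R'  a $    expand R' ::= epsilon
  5  $ a a R'     a $    expand R' ::= epsilon
  6  $ a a        a $    match a
  7  $ a          $      error: top is terminal a but lookahead is $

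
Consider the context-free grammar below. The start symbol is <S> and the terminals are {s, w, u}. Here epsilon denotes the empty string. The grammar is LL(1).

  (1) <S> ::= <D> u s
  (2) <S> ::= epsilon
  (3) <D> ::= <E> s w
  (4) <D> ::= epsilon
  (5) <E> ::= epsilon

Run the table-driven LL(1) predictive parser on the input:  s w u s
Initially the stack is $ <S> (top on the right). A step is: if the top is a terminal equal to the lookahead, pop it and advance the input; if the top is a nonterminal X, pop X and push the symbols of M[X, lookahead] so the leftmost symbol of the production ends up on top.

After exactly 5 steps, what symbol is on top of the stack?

     Stack          Input      Action
  1  $ <S>          s w u s $  expand <S> ::= <D> u s
  2  $ s u <D>      s w u s $  expand <D> ::= <E> s w
  3  $ s u w s <E>  s w u s $  expand <E> ::= epsilon
  4  $ s u w s      s w u s $  match s
  5  $ s u w        w u s $    match w
Stack after step 5: $ s u (top = u).

u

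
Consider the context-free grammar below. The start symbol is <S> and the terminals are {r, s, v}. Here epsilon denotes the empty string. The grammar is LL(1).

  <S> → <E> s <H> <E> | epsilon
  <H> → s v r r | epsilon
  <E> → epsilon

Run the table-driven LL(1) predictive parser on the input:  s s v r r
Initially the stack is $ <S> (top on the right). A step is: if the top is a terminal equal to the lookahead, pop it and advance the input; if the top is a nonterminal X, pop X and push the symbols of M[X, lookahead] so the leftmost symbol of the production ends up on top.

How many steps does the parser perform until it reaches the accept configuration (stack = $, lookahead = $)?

9

step 1: stack=$ <S>  input=s s v r r $  — expand <S> → <E> s <H> <E>
step 2: stack=$ <E> <H> s <E>  input=s s v r r $  — expand <E> → epsilon
step 3: stack=$ <E> <H> s  input=s s v r r $  — match s
step 4: stack=$ <E> <H>  input=s v r r $  — expand <H> → s v r r
step 5: stack=$ <E> r r v s  input=s v r r $  — match s
step 6: stack=$ <E> r r v  input=v r r $  — match v
step 7: stack=$ <E> r r  input=r r $  — match r
step 8: stack=$ <E> r  input=r $  — match r
step 9: stack=$ <E>  input=$  — expand <E> → epsilon
Accept reached after 9 steps.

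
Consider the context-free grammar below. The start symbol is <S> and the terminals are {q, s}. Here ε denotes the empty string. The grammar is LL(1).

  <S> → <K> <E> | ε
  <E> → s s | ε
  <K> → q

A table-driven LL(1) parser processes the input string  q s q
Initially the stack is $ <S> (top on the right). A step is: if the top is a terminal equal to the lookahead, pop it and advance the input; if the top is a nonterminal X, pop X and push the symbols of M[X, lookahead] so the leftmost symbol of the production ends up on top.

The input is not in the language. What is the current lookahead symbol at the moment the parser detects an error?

q

step 1: stack=$ <S>  input=q s q $  — expand <S> → <K> <E>
step 2: stack=$ <E> <K>  input=q s q $  — expand <K> → q
step 3: stack=$ <E> q  input=q s q $  — match q
step 4: stack=$ <E>  input=s q $  — expand <E> → s s
step 5: stack=$ s s  input=s q $  — match s
step 6: stack=$ s  input=q $  — error: top is terminal s but lookahead is q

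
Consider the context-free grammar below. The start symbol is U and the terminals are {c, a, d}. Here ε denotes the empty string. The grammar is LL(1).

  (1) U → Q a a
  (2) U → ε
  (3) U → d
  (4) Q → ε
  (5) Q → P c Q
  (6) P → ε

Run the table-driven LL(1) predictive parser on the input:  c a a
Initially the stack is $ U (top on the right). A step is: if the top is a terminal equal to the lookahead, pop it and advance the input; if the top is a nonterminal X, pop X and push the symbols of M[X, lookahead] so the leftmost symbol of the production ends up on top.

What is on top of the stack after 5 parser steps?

step 1: stack=$ U  input=c a a $  — expand U → Q a a
step 2: stack=$ a a Q  input=c a a $  — expand Q → P c Q
step 3: stack=$ a a Q c P  input=c a a $  — expand P → ε
step 4: stack=$ a a Q c  input=c a a $  — match c
step 5: stack=$ a a Q  input=a a $  — expand Q → ε
Stack after step 5: $ a a (top = a).

a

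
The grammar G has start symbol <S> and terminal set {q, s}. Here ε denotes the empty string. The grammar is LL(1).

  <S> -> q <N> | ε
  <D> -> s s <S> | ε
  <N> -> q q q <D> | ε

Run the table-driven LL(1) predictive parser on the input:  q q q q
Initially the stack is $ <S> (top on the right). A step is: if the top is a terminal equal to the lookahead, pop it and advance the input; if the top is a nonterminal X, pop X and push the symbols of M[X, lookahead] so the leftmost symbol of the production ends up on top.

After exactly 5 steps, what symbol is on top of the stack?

q

     Stack        Input      Action
  1  $ <S>        q q q q $  expand <S> -> q <N>
  2  $ <N> q      q q q q $  match q
  3  $ <N>        q q q $    expand <N> -> q q q <D>
  4  $ <D> q q q  q q q $    match q
  5  $ <D> q q    q q $      match q
Stack after step 5: $ <D> q (top = q).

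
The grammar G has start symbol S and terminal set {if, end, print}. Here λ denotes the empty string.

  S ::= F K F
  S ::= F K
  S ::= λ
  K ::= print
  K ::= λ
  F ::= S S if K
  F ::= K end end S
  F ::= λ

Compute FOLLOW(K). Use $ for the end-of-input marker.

FIRST(K): from K::=print we get {print}; from K::=λ we get {λ}. So FIRST(K) = {λ, print}.
FIRST(S): from S::=F K F we get {λ, end, if, print}; from S::=F K we get {λ, end, if, print}; from S::=λ we get {λ}. So FIRST(S) = {λ, end, if, print}.
FIRST(F): from F::=S S if K we get {end, if, print}; from F::=K end end S we get {end, print}; from F::=λ we get {λ}. So FIRST(F) = {λ, end, if, print}.
FOLLOW(S) includes $ since S is the start symbol.
FOLLOW(S): in F::=S S if K (occurrence 1), S is followed by S if K with FIRST {end, if, print}; in F::=S S if K (occurrence 2), S is followed by if K with FIRST {if}; in F::=K end end S, the suffix after S is empty, so FOLLOW(S) ⊇ FOLLOW(F) = {$, end, if, print}. Thus FOLLOW(S) = {$, end, if, print}.
FOLLOW(F): in S::=F K F (occurrence 1), F is followed by K F with FIRST {λ, end, if, print}; in S::=F K F (occurrence 1), the suffix after F is nullable, so FOLLOW(F) ⊇ FOLLOW(S) = {$, end, if, print}; in S::=F K F (occurrence 2), the suffix after F is empty, so FOLLOW(F) ⊇ FOLLOW(S) = {$, end, if, print}; in S::=F K, F is followed by K with FIRST {λ, print}; in S::=F K, the suffix after F is nullable, so FOLLOW(F) ⊇ FOLLOW(S) = {$, end, if, print}. Thus FOLLOW(F) = {$, end, if, print}.
FOLLOW(K): in S::=F K F, K is followed by F with FIRST {λ, end, if, print}; in S::=F K F, the suffix after K is nullable, so FOLLOW(K) ⊇ FOLLOW(S) = {$, end, if, print}; in S::=F K, the suffix after K is empty, so FOLLOW(K) ⊇ FOLLOW(S) = {$, end, if, print}; in F::=S S if K, the suffix after K is empty, so FOLLOW(K) ⊇ FOLLOW(F) = {$, end, if, print}; in F::=K end end S, K is followed by end end S with FIRST {end}. Thus FOLLOW(K) = {$, end, if, print}.

{$, end, if, print}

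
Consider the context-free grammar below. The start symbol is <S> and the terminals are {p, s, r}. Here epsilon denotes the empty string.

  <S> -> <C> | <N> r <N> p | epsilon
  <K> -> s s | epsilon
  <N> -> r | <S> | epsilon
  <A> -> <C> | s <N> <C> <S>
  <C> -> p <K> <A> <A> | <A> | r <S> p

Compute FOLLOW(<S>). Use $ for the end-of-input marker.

FIRST(<K>): from <K>->s s we get {s}; from <K>->epsilon we get {epsilon}. So FIRST(<K>) = {epsilon, s}.
FIRST(<S>): from <S>-><C> we get {p, r, s}; from <S>-><N> r <N> p we get {p, r, s}; from <S>->epsilon we get {epsilon}. So FIRST(<S>) = {epsilon, p, r, s}.
FIRST(<N>): from <N>->r we get {r}; from <N>-><S> we get {epsilon, p, r, s}; from <N>->epsilon we get {epsilon}. So FIRST(<N>) = {epsilon, p, r, s}.
FIRST(<A>): from <A>-><C> we get {p, r, s}; from <A>->s <N> <C> <S> we get {s}. So FIRST(<A>) = {p, r, s}.
FIRST(<C>): from <C>->p <K> <A> <A> we get {p}; from <C>-><A> we get {p, r, s}; from <C>->r <S> p we get {r}. So FIRST(<C>) = {p, r, s}.
FOLLOW(<S>) includes $ since <S> is the start symbol.
FOLLOW(<K>): in <C>->p <K> <A> <A>, <K> is followed by <A> <A> with FIRST {p, r, s}. Thus FOLLOW(<K>) = {p, r, s}.
FOLLOW(<N>): in <S>-><N> r <N> p (occurrence 1), <N> is followed by r <N> p with FIRST {r}; in <S>-><N> r <N> p (occurrence 2), <N> is followed by p with FIRST {p}; in <A>->s <N> <C> <S>, <N> is followed by <C> <S> with FIRST {p, r, s}. Thus FOLLOW(<N>) = {p, r, s}.
FOLLOW(<S>): in <N>-><S>, the suffix after <S> is empty, so FOLLOW(<S>) ⊇ FOLLOW(<N>) = {p, r, s}; in <A>->s <N> <C> <S>, the suffix after <S> is empty, so FOLLOW(<S>) ⊇ FOLLOW(<A>) = {$, p, r, s}; in <C>->r <S> p, <S> is followed by p with FIRST {p}. Thus FOLLOW(<S>) = {$, p, r, s}.
FOLLOW(<A>): in <C>->p <K> <A> <A> (occurrence 1), <A> is followed by <A> with FIRST {p, r, s}; in <C>->p <K> <A> <A> (occurrence 2), the suffix after <A> is empty, so FOLLOW(<A>) ⊇ FOLLOW(<C>) = {$, p, r, s}; in <C>-><A>, the suffix after <A> is empty, so FOLLOW(<A>) ⊇ FOLLOW(<C>) = {$, p, r, s}. Thus FOLLOW(<A>) = {$, p, r, s}.
FOLLOW(<C>): in <S>-><C>, the suffix after <C> is empty, so FOLLOW(<C>) ⊇ FOLLOW(<S>) = {$, p, r, s}; in <A>-><C>, the suffix after <C> is empty, so FOLLOW(<C>) ⊇ FOLLOW(<A>) = {$, p, r, s}; in <A>->s <N> <C> <S>, <C> is followed by <S> with FIRST {epsilon, p, r, s}; in <A>->s <N> <C> <S>, the suffix after <C> is nullable, so FOLLOW(<C>) ⊇ FOLLOW(<A>) = {$, p, r, s}. Thus FOLLOW(<C>) = {$, p, r, s}.

{$, p, r, s}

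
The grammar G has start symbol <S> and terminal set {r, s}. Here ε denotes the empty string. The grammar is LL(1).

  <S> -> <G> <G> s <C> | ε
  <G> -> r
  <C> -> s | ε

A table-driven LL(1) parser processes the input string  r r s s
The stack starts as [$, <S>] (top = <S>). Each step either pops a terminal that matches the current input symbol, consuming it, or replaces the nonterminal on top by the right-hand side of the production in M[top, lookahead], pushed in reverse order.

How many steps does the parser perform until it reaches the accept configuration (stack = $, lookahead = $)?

step 1: stack=$ <S>  input=r r s s $  — expand <S> -> <G> <G> s <C>
step 2: stack=$ <C> s <G> <G>  input=r r s s $  — expand <G> -> r
step 3: stack=$ <C> s <G> r  input=r r s s $  — match r
step 4: stack=$ <C> s <G>  input=r s s $  — expand <G> -> r
step 5: stack=$ <C> s r  input=r s s $  — match r
step 6: stack=$ <C> s  input=s s $  — match s
step 7: stack=$ <C>  input=s $  — expand <C> -> s
step 8: stack=$ s  input=s $  — match s
Accept reached after 8 steps.

8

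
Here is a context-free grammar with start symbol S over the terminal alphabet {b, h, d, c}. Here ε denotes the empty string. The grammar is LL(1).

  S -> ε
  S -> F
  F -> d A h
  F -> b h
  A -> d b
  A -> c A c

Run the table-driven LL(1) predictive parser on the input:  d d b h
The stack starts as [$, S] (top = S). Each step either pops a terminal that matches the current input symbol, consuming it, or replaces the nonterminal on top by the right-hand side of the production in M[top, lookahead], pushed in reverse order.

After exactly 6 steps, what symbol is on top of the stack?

step 1: stack=$ S  input=d d b h $  — expand S -> F
step 2: stack=$ F  input=d d b h $  — expand F -> d A h
step 3: stack=$ h A d  input=d d b h $  — match d
step 4: stack=$ h A  input=d b h $  — expand A -> d b
step 5: stack=$ h b d  input=d b h $  — match d
step 6: stack=$ h b  input=b h $  — match b
Stack after step 6: $ h (top = h).

h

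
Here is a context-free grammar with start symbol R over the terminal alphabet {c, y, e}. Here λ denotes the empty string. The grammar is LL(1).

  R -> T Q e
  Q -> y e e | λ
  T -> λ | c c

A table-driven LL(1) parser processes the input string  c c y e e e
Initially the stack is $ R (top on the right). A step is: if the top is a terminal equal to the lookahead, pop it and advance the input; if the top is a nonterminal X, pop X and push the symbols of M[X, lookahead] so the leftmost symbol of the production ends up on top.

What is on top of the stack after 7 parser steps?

     Stack      Input          Action
  1  $ R        c c y e e e $  expand R -> T Q e
  2  $ e Q T    c c y e e e $  expand T -> c c
  3  $ e Q c c  c c y e e e $  match c
  4  $ e Q c    c y e e e $    match c
  5  $ e Q      y e e e $      expand Q -> y e e
  6  $ e e e y  y e e e $      match y
  7  $ e e e    e e e $        match e
Stack after step 7: $ e e (top = e).

e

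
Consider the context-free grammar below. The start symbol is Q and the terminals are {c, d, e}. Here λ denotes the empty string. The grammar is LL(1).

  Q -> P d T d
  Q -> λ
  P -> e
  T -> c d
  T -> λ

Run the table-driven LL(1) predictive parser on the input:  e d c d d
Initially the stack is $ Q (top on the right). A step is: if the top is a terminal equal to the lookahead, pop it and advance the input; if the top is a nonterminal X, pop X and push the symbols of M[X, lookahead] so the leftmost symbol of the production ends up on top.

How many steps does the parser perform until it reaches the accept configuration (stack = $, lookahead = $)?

     Stack      Input        Action
  1  $ Q        e d c d d $  expand Q -> P d T d
  2  $ d T d P  e d c d d $  expand P -> e
  3  $ d T d e  e d c d d $  match e
  4  $ d T d    d c d d $    match d
  5  $ d T      c d d $      expand T -> c d
  6  $ d d c    c d d $      match c
  7  $ d d      d d $        match d
  8  $ d        d $          match d
Accept reached after 8 steps.

8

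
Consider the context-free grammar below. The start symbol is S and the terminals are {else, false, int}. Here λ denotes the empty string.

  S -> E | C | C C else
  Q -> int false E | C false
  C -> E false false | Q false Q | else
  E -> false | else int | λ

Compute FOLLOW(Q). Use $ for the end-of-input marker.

FIRST(E) = {λ, else, false}
FIRST(S) = {λ, else, false, int}  (via E, C, C C else)
FIRST(Q) = {else, false, int}  (via C false)
FIRST(C) = {else, false, int}  (via E false false, Q false Q)
FOLLOW(S) includes $ since S is the start symbol.
FOLLOW(S): S appears on no right-hand side. Thus FOLLOW(S) = {$}.
FOLLOW(C): in S->C, the suffix after C is empty, so FOLLOW(C) ⊇ FOLLOW(S) = {$}; in S->C C else (occurrence 1), C is followed by C else with FIRST {else, false, int}; in S->C C else (occurrence 2), C is followed by else with FIRST {else}; in Q->C false, C is followed by false with FIRST {false}. Thus FOLLOW(C) = {$, else, false, int}.
FOLLOW(Q): in C->Q false Q (occurrence 1), Q is followed by false Q with FIRST {false}; in C->Q false Q (occurrence 2), the suffix after Q is empty, so FOLLOW(Q) ⊇ FOLLOW(C) = {$, else, false, int}. Thus FOLLOW(Q) = {$, else, false, int}.
FOLLOW(E): in S->E, the suffix after E is empty, so FOLLOW(E) ⊇ FOLLOW(S) = {$}; in Q->int false E, the suffix after E is empty, so FOLLOW(E) ⊇ FOLLOW(Q) = {$, else, false, int}; in C->E false false, E is followed by false false with FIRST {false}. Thus FOLLOW(E) = {$, else, false, int}.

{$, else, false, int}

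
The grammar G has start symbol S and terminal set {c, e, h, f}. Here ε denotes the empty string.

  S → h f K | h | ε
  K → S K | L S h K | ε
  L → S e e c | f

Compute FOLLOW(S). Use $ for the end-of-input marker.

{$, e, f, h}

FIRST(S): from S→h f K we get {h}; from S→h we get {h}; from S→ε we get {ε}. So FIRST(S) = {ε, h}.
FIRST(L): from L→S e e c we get {e, h}; from L→f we get {f}. So FIRST(L) = {e, f, h}.
FIRST(K): from K→S K we get {ε, e, f, h}; from K→L S h K we get {e, f, h}; from K→ε we get {ε}. So FIRST(K) = {ε, e, f, h}.
FOLLOW(S) includes $ since S is the start symbol.
FOLLOW(L): in K→L S h K, L is followed by S h K with FIRST {h}. Thus FOLLOW(L) = {h}.
FOLLOW(S): in K→S K, S is followed by K with FIRST {ε, e, f, h}; in K→S K, the suffix after S is nullable, so FOLLOW(S) ⊇ FOLLOW(K) = {$, e, f, h}; in K→L S h K, S is followed by h K with FIRST {h}; in L→S e e c, S is followed by e e c with FIRST {e}. Thus FOLLOW(S) = {$, e, f, h}.
FOLLOW(K): in S→h f K, the suffix after K is empty, so FOLLOW(K) ⊇ FOLLOW(S) = {$, e, f, h}; in K→S K, the suffix after K is empty (adds nothing new); in K→L S h K, the suffix after K is empty (adds nothing new). Thus FOLLOW(K) = {$, e, f, h}.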